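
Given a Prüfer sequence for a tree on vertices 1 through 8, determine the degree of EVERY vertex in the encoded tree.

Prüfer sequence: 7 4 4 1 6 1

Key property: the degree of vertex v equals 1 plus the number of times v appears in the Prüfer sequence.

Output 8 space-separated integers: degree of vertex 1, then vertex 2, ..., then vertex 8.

Answer: 3 1 1 3 1 2 2 1

Derivation:
p_1 = 7: count[7] becomes 1
p_2 = 4: count[4] becomes 1
p_3 = 4: count[4] becomes 2
p_4 = 1: count[1] becomes 1
p_5 = 6: count[6] becomes 1
p_6 = 1: count[1] becomes 2
Degrees (1 + count): deg[1]=1+2=3, deg[2]=1+0=1, deg[3]=1+0=1, deg[4]=1+2=3, deg[5]=1+0=1, deg[6]=1+1=2, deg[7]=1+1=2, deg[8]=1+0=1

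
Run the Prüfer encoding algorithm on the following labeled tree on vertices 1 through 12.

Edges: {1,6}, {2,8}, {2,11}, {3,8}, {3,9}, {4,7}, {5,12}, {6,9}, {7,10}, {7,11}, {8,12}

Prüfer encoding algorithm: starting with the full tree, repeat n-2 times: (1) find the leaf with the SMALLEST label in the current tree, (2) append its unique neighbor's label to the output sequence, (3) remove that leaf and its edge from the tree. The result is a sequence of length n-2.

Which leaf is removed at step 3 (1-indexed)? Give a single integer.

Step 1: current leaves = {1,4,5,10}. Remove leaf 1 (neighbor: 6).
Step 2: current leaves = {4,5,6,10}. Remove leaf 4 (neighbor: 7).
Step 3: current leaves = {5,6,10}. Remove leaf 5 (neighbor: 12).

Answer: 5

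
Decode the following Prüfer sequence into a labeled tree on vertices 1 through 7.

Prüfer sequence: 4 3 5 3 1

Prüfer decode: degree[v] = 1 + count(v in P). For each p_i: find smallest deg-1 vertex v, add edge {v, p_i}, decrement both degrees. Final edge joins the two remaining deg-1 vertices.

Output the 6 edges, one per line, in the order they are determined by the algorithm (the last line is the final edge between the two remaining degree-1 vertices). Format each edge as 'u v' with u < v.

Initial degrees: {1:2, 2:1, 3:3, 4:2, 5:2, 6:1, 7:1}
Step 1: smallest deg-1 vertex = 2, p_1 = 4. Add edge {2,4}. Now deg[2]=0, deg[4]=1.
Step 2: smallest deg-1 vertex = 4, p_2 = 3. Add edge {3,4}. Now deg[4]=0, deg[3]=2.
Step 3: smallest deg-1 vertex = 6, p_3 = 5. Add edge {5,6}. Now deg[6]=0, deg[5]=1.
Step 4: smallest deg-1 vertex = 5, p_4 = 3. Add edge {3,5}. Now deg[5]=0, deg[3]=1.
Step 5: smallest deg-1 vertex = 3, p_5 = 1. Add edge {1,3}. Now deg[3]=0, deg[1]=1.
Final: two remaining deg-1 vertices are 1, 7. Add edge {1,7}.

Answer: 2 4
3 4
5 6
3 5
1 3
1 7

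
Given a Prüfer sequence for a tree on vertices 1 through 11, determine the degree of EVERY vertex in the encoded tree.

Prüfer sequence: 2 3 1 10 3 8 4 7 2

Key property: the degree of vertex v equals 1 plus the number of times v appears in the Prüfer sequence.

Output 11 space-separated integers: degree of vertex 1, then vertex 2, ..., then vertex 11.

Answer: 2 3 3 2 1 1 2 2 1 2 1

Derivation:
p_1 = 2: count[2] becomes 1
p_2 = 3: count[3] becomes 1
p_3 = 1: count[1] becomes 1
p_4 = 10: count[10] becomes 1
p_5 = 3: count[3] becomes 2
p_6 = 8: count[8] becomes 1
p_7 = 4: count[4] becomes 1
p_8 = 7: count[7] becomes 1
p_9 = 2: count[2] becomes 2
Degrees (1 + count): deg[1]=1+1=2, deg[2]=1+2=3, deg[3]=1+2=3, deg[4]=1+1=2, deg[5]=1+0=1, deg[6]=1+0=1, deg[7]=1+1=2, deg[8]=1+1=2, deg[9]=1+0=1, deg[10]=1+1=2, deg[11]=1+0=1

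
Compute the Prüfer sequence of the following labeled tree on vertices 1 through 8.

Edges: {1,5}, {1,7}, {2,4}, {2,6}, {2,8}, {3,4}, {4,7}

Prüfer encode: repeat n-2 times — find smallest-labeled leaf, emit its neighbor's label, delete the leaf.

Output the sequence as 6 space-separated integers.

Step 1: leaves = {3,5,6,8}. Remove smallest leaf 3, emit neighbor 4.
Step 2: leaves = {5,6,8}. Remove smallest leaf 5, emit neighbor 1.
Step 3: leaves = {1,6,8}. Remove smallest leaf 1, emit neighbor 7.
Step 4: leaves = {6,7,8}. Remove smallest leaf 6, emit neighbor 2.
Step 5: leaves = {7,8}. Remove smallest leaf 7, emit neighbor 4.
Step 6: leaves = {4,8}. Remove smallest leaf 4, emit neighbor 2.
Done: 2 vertices remain (2, 8). Sequence = [4 1 7 2 4 2]

Answer: 4 1 7 2 4 2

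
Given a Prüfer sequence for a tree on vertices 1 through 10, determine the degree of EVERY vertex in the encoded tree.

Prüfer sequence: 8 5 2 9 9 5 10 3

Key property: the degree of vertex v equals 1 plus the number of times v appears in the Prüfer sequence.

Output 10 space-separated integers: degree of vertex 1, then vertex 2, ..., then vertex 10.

Answer: 1 2 2 1 3 1 1 2 3 2

Derivation:
p_1 = 8: count[8] becomes 1
p_2 = 5: count[5] becomes 1
p_3 = 2: count[2] becomes 1
p_4 = 9: count[9] becomes 1
p_5 = 9: count[9] becomes 2
p_6 = 5: count[5] becomes 2
p_7 = 10: count[10] becomes 1
p_8 = 3: count[3] becomes 1
Degrees (1 + count): deg[1]=1+0=1, deg[2]=1+1=2, deg[3]=1+1=2, deg[4]=1+0=1, deg[5]=1+2=3, deg[6]=1+0=1, deg[7]=1+0=1, deg[8]=1+1=2, deg[9]=1+2=3, deg[10]=1+1=2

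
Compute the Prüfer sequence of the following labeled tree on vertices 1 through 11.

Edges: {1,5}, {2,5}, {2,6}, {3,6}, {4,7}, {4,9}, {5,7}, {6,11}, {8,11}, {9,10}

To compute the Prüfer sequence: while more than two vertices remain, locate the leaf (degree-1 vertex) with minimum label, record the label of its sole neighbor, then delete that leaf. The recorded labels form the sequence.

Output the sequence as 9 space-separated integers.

Answer: 5 6 11 9 4 7 5 2 6

Derivation:
Step 1: leaves = {1,3,8,10}. Remove smallest leaf 1, emit neighbor 5.
Step 2: leaves = {3,8,10}. Remove smallest leaf 3, emit neighbor 6.
Step 3: leaves = {8,10}. Remove smallest leaf 8, emit neighbor 11.
Step 4: leaves = {10,11}. Remove smallest leaf 10, emit neighbor 9.
Step 5: leaves = {9,11}. Remove smallest leaf 9, emit neighbor 4.
Step 6: leaves = {4,11}. Remove smallest leaf 4, emit neighbor 7.
Step 7: leaves = {7,11}. Remove smallest leaf 7, emit neighbor 5.
Step 8: leaves = {5,11}. Remove smallest leaf 5, emit neighbor 2.
Step 9: leaves = {2,11}. Remove smallest leaf 2, emit neighbor 6.
Done: 2 vertices remain (6, 11). Sequence = [5 6 11 9 4 7 5 2 6]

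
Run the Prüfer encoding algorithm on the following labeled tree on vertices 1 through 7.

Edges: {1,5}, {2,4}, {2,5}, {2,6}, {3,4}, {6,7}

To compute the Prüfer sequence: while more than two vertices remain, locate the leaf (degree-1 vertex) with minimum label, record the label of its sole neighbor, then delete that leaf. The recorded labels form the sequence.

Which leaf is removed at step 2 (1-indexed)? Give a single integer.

Answer: 3

Derivation:
Step 1: current leaves = {1,3,7}. Remove leaf 1 (neighbor: 5).
Step 2: current leaves = {3,5,7}. Remove leaf 3 (neighbor: 4).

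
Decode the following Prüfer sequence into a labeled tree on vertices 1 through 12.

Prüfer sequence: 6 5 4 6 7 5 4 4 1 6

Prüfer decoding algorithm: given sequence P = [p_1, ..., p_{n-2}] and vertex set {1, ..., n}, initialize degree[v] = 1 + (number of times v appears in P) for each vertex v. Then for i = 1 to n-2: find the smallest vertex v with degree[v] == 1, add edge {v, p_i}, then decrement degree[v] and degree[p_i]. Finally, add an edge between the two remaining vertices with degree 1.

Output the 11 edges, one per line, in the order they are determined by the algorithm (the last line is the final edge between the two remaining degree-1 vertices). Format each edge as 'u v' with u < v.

Initial degrees: {1:2, 2:1, 3:1, 4:4, 5:3, 6:4, 7:2, 8:1, 9:1, 10:1, 11:1, 12:1}
Step 1: smallest deg-1 vertex = 2, p_1 = 6. Add edge {2,6}. Now deg[2]=0, deg[6]=3.
Step 2: smallest deg-1 vertex = 3, p_2 = 5. Add edge {3,5}. Now deg[3]=0, deg[5]=2.
Step 3: smallest deg-1 vertex = 8, p_3 = 4. Add edge {4,8}. Now deg[8]=0, deg[4]=3.
Step 4: smallest deg-1 vertex = 9, p_4 = 6. Add edge {6,9}. Now deg[9]=0, deg[6]=2.
Step 5: smallest deg-1 vertex = 10, p_5 = 7. Add edge {7,10}. Now deg[10]=0, deg[7]=1.
Step 6: smallest deg-1 vertex = 7, p_6 = 5. Add edge {5,7}. Now deg[7]=0, deg[5]=1.
Step 7: smallest deg-1 vertex = 5, p_7 = 4. Add edge {4,5}. Now deg[5]=0, deg[4]=2.
Step 8: smallest deg-1 vertex = 11, p_8 = 4. Add edge {4,11}. Now deg[11]=0, deg[4]=1.
Step 9: smallest deg-1 vertex = 4, p_9 = 1. Add edge {1,4}. Now deg[4]=0, deg[1]=1.
Step 10: smallest deg-1 vertex = 1, p_10 = 6. Add edge {1,6}. Now deg[1]=0, deg[6]=1.
Final: two remaining deg-1 vertices are 6, 12. Add edge {6,12}.

Answer: 2 6
3 5
4 8
6 9
7 10
5 7
4 5
4 11
1 4
1 6
6 12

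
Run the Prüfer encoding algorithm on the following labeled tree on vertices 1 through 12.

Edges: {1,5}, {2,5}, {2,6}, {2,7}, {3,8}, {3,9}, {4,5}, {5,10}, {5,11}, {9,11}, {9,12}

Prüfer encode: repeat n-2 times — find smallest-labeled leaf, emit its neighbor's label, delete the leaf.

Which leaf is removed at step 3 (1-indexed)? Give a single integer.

Step 1: current leaves = {1,4,6,7,8,10,12}. Remove leaf 1 (neighbor: 5).
Step 2: current leaves = {4,6,7,8,10,12}. Remove leaf 4 (neighbor: 5).
Step 3: current leaves = {6,7,8,10,12}. Remove leaf 6 (neighbor: 2).

Answer: 6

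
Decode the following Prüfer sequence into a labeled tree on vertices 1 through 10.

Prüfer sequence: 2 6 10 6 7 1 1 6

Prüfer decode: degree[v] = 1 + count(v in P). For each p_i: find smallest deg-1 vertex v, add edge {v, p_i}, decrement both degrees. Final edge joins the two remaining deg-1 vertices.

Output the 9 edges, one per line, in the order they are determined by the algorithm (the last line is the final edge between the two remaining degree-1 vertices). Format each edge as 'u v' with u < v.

Initial degrees: {1:3, 2:2, 3:1, 4:1, 5:1, 6:4, 7:2, 8:1, 9:1, 10:2}
Step 1: smallest deg-1 vertex = 3, p_1 = 2. Add edge {2,3}. Now deg[3]=0, deg[2]=1.
Step 2: smallest deg-1 vertex = 2, p_2 = 6. Add edge {2,6}. Now deg[2]=0, deg[6]=3.
Step 3: smallest deg-1 vertex = 4, p_3 = 10. Add edge {4,10}. Now deg[4]=0, deg[10]=1.
Step 4: smallest deg-1 vertex = 5, p_4 = 6. Add edge {5,6}. Now deg[5]=0, deg[6]=2.
Step 5: smallest deg-1 vertex = 8, p_5 = 7. Add edge {7,8}. Now deg[8]=0, deg[7]=1.
Step 6: smallest deg-1 vertex = 7, p_6 = 1. Add edge {1,7}. Now deg[7]=0, deg[1]=2.
Step 7: smallest deg-1 vertex = 9, p_7 = 1. Add edge {1,9}. Now deg[9]=0, deg[1]=1.
Step 8: smallest deg-1 vertex = 1, p_8 = 6. Add edge {1,6}. Now deg[1]=0, deg[6]=1.
Final: two remaining deg-1 vertices are 6, 10. Add edge {6,10}.

Answer: 2 3
2 6
4 10
5 6
7 8
1 7
1 9
1 6
6 10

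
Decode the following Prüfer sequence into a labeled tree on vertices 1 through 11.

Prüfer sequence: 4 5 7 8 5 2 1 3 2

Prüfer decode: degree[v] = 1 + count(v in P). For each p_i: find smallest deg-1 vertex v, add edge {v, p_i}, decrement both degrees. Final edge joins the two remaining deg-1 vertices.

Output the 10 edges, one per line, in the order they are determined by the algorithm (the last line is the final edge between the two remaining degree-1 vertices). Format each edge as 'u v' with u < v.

Answer: 4 6
4 5
7 9
7 8
5 8
2 5
1 10
1 3
2 3
2 11

Derivation:
Initial degrees: {1:2, 2:3, 3:2, 4:2, 5:3, 6:1, 7:2, 8:2, 9:1, 10:1, 11:1}
Step 1: smallest deg-1 vertex = 6, p_1 = 4. Add edge {4,6}. Now deg[6]=0, deg[4]=1.
Step 2: smallest deg-1 vertex = 4, p_2 = 5. Add edge {4,5}. Now deg[4]=0, deg[5]=2.
Step 3: smallest deg-1 vertex = 9, p_3 = 7. Add edge {7,9}. Now deg[9]=0, deg[7]=1.
Step 4: smallest deg-1 vertex = 7, p_4 = 8. Add edge {7,8}. Now deg[7]=0, deg[8]=1.
Step 5: smallest deg-1 vertex = 8, p_5 = 5. Add edge {5,8}. Now deg[8]=0, deg[5]=1.
Step 6: smallest deg-1 vertex = 5, p_6 = 2. Add edge {2,5}. Now deg[5]=0, deg[2]=2.
Step 7: smallest deg-1 vertex = 10, p_7 = 1. Add edge {1,10}. Now deg[10]=0, deg[1]=1.
Step 8: smallest deg-1 vertex = 1, p_8 = 3. Add edge {1,3}. Now deg[1]=0, deg[3]=1.
Step 9: smallest deg-1 vertex = 3, p_9 = 2. Add edge {2,3}. Now deg[3]=0, deg[2]=1.
Final: two remaining deg-1 vertices are 2, 11. Add edge {2,11}.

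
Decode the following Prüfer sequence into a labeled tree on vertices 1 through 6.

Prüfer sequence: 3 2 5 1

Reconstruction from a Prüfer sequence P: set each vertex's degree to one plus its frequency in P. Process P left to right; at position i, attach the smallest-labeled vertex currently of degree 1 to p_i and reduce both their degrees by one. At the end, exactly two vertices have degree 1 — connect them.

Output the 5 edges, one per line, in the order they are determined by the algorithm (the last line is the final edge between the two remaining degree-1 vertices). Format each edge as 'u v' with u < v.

Initial degrees: {1:2, 2:2, 3:2, 4:1, 5:2, 6:1}
Step 1: smallest deg-1 vertex = 4, p_1 = 3. Add edge {3,4}. Now deg[4]=0, deg[3]=1.
Step 2: smallest deg-1 vertex = 3, p_2 = 2. Add edge {2,3}. Now deg[3]=0, deg[2]=1.
Step 3: smallest deg-1 vertex = 2, p_3 = 5. Add edge {2,5}. Now deg[2]=0, deg[5]=1.
Step 4: smallest deg-1 vertex = 5, p_4 = 1. Add edge {1,5}. Now deg[5]=0, deg[1]=1.
Final: two remaining deg-1 vertices are 1, 6. Add edge {1,6}.

Answer: 3 4
2 3
2 5
1 5
1 6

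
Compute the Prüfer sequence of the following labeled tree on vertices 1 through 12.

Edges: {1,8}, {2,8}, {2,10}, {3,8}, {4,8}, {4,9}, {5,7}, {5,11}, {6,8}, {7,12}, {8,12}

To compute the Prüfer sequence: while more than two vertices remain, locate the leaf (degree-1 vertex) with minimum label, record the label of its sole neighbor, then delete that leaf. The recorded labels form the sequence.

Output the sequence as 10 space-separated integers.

Step 1: leaves = {1,3,6,9,10,11}. Remove smallest leaf 1, emit neighbor 8.
Step 2: leaves = {3,6,9,10,11}. Remove smallest leaf 3, emit neighbor 8.
Step 3: leaves = {6,9,10,11}. Remove smallest leaf 6, emit neighbor 8.
Step 4: leaves = {9,10,11}. Remove smallest leaf 9, emit neighbor 4.
Step 5: leaves = {4,10,11}. Remove smallest leaf 4, emit neighbor 8.
Step 6: leaves = {10,11}. Remove smallest leaf 10, emit neighbor 2.
Step 7: leaves = {2,11}. Remove smallest leaf 2, emit neighbor 8.
Step 8: leaves = {8,11}. Remove smallest leaf 8, emit neighbor 12.
Step 9: leaves = {11,12}. Remove smallest leaf 11, emit neighbor 5.
Step 10: leaves = {5,12}. Remove smallest leaf 5, emit neighbor 7.
Done: 2 vertices remain (7, 12). Sequence = [8 8 8 4 8 2 8 12 5 7]

Answer: 8 8 8 4 8 2 8 12 5 7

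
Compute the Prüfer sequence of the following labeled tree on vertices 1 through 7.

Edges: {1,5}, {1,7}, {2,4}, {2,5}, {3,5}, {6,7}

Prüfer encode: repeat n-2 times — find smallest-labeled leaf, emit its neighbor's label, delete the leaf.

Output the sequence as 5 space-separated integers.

Answer: 5 2 5 1 7

Derivation:
Step 1: leaves = {3,4,6}. Remove smallest leaf 3, emit neighbor 5.
Step 2: leaves = {4,6}. Remove smallest leaf 4, emit neighbor 2.
Step 3: leaves = {2,6}. Remove smallest leaf 2, emit neighbor 5.
Step 4: leaves = {5,6}. Remove smallest leaf 5, emit neighbor 1.
Step 5: leaves = {1,6}. Remove smallest leaf 1, emit neighbor 7.
Done: 2 vertices remain (6, 7). Sequence = [5 2 5 1 7]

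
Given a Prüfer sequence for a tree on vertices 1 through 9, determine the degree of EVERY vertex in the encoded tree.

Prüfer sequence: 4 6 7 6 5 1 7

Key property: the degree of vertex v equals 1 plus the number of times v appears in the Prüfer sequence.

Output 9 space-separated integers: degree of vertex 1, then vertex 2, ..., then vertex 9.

Answer: 2 1 1 2 2 3 3 1 1

Derivation:
p_1 = 4: count[4] becomes 1
p_2 = 6: count[6] becomes 1
p_3 = 7: count[7] becomes 1
p_4 = 6: count[6] becomes 2
p_5 = 5: count[5] becomes 1
p_6 = 1: count[1] becomes 1
p_7 = 7: count[7] becomes 2
Degrees (1 + count): deg[1]=1+1=2, deg[2]=1+0=1, deg[3]=1+0=1, deg[4]=1+1=2, deg[5]=1+1=2, deg[6]=1+2=3, deg[7]=1+2=3, deg[8]=1+0=1, deg[9]=1+0=1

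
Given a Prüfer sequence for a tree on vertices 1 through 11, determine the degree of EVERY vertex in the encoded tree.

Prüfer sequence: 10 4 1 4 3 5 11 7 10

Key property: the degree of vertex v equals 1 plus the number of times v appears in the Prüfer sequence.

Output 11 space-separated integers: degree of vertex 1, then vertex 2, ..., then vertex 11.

p_1 = 10: count[10] becomes 1
p_2 = 4: count[4] becomes 1
p_3 = 1: count[1] becomes 1
p_4 = 4: count[4] becomes 2
p_5 = 3: count[3] becomes 1
p_6 = 5: count[5] becomes 1
p_7 = 11: count[11] becomes 1
p_8 = 7: count[7] becomes 1
p_9 = 10: count[10] becomes 2
Degrees (1 + count): deg[1]=1+1=2, deg[2]=1+0=1, deg[3]=1+1=2, deg[4]=1+2=3, deg[5]=1+1=2, deg[6]=1+0=1, deg[7]=1+1=2, deg[8]=1+0=1, deg[9]=1+0=1, deg[10]=1+2=3, deg[11]=1+1=2

Answer: 2 1 2 3 2 1 2 1 1 3 2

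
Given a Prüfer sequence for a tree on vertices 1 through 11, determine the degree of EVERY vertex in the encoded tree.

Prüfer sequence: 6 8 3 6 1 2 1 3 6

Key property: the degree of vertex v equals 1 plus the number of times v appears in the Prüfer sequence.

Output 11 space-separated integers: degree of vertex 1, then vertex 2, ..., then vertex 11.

Answer: 3 2 3 1 1 4 1 2 1 1 1

Derivation:
p_1 = 6: count[6] becomes 1
p_2 = 8: count[8] becomes 1
p_3 = 3: count[3] becomes 1
p_4 = 6: count[6] becomes 2
p_5 = 1: count[1] becomes 1
p_6 = 2: count[2] becomes 1
p_7 = 1: count[1] becomes 2
p_8 = 3: count[3] becomes 2
p_9 = 6: count[6] becomes 3
Degrees (1 + count): deg[1]=1+2=3, deg[2]=1+1=2, deg[3]=1+2=3, deg[4]=1+0=1, deg[5]=1+0=1, deg[6]=1+3=4, deg[7]=1+0=1, deg[8]=1+1=2, deg[9]=1+0=1, deg[10]=1+0=1, deg[11]=1+0=1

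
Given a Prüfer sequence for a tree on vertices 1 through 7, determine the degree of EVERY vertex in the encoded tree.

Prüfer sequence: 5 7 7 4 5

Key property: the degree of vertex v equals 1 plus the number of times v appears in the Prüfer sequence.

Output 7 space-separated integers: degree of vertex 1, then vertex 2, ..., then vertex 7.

p_1 = 5: count[5] becomes 1
p_2 = 7: count[7] becomes 1
p_3 = 7: count[7] becomes 2
p_4 = 4: count[4] becomes 1
p_5 = 5: count[5] becomes 2
Degrees (1 + count): deg[1]=1+0=1, deg[2]=1+0=1, deg[3]=1+0=1, deg[4]=1+1=2, deg[5]=1+2=3, deg[6]=1+0=1, deg[7]=1+2=3

Answer: 1 1 1 2 3 1 3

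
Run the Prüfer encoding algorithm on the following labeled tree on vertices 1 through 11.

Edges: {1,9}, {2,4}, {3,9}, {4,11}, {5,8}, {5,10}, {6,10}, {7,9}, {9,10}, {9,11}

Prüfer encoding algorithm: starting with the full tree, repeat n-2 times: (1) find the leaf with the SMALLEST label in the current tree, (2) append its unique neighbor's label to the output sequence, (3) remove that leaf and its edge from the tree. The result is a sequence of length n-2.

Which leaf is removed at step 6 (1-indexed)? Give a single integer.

Answer: 7

Derivation:
Step 1: current leaves = {1,2,3,6,7,8}. Remove leaf 1 (neighbor: 9).
Step 2: current leaves = {2,3,6,7,8}. Remove leaf 2 (neighbor: 4).
Step 3: current leaves = {3,4,6,7,8}. Remove leaf 3 (neighbor: 9).
Step 4: current leaves = {4,6,7,8}. Remove leaf 4 (neighbor: 11).
Step 5: current leaves = {6,7,8,11}. Remove leaf 6 (neighbor: 10).
Step 6: current leaves = {7,8,11}. Remove leaf 7 (neighbor: 9).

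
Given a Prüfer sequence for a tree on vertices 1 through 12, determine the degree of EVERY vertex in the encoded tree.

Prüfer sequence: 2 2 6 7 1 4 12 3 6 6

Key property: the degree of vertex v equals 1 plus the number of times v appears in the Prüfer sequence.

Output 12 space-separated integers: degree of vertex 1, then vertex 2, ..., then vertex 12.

Answer: 2 3 2 2 1 4 2 1 1 1 1 2

Derivation:
p_1 = 2: count[2] becomes 1
p_2 = 2: count[2] becomes 2
p_3 = 6: count[6] becomes 1
p_4 = 7: count[7] becomes 1
p_5 = 1: count[1] becomes 1
p_6 = 4: count[4] becomes 1
p_7 = 12: count[12] becomes 1
p_8 = 3: count[3] becomes 1
p_9 = 6: count[6] becomes 2
p_10 = 6: count[6] becomes 3
Degrees (1 + count): deg[1]=1+1=2, deg[2]=1+2=3, deg[3]=1+1=2, deg[4]=1+1=2, deg[5]=1+0=1, deg[6]=1+3=4, deg[7]=1+1=2, deg[8]=1+0=1, deg[9]=1+0=1, deg[10]=1+0=1, deg[11]=1+0=1, deg[12]=1+1=2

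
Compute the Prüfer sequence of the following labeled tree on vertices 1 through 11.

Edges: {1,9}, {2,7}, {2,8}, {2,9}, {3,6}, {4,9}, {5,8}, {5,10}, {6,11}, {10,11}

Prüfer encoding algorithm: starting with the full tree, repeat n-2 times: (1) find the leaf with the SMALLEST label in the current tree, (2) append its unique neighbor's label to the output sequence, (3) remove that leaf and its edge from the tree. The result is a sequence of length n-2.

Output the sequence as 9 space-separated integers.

Step 1: leaves = {1,3,4,7}. Remove smallest leaf 1, emit neighbor 9.
Step 2: leaves = {3,4,7}. Remove smallest leaf 3, emit neighbor 6.
Step 3: leaves = {4,6,7}. Remove smallest leaf 4, emit neighbor 9.
Step 4: leaves = {6,7,9}. Remove smallest leaf 6, emit neighbor 11.
Step 5: leaves = {7,9,11}. Remove smallest leaf 7, emit neighbor 2.
Step 6: leaves = {9,11}. Remove smallest leaf 9, emit neighbor 2.
Step 7: leaves = {2,11}. Remove smallest leaf 2, emit neighbor 8.
Step 8: leaves = {8,11}. Remove smallest leaf 8, emit neighbor 5.
Step 9: leaves = {5,11}. Remove smallest leaf 5, emit neighbor 10.
Done: 2 vertices remain (10, 11). Sequence = [9 6 9 11 2 2 8 5 10]

Answer: 9 6 9 11 2 2 8 5 10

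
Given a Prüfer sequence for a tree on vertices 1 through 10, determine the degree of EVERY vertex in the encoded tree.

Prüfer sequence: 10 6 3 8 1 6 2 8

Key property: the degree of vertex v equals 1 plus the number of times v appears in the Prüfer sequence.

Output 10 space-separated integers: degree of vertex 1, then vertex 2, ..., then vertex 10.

p_1 = 10: count[10] becomes 1
p_2 = 6: count[6] becomes 1
p_3 = 3: count[3] becomes 1
p_4 = 8: count[8] becomes 1
p_5 = 1: count[1] becomes 1
p_6 = 6: count[6] becomes 2
p_7 = 2: count[2] becomes 1
p_8 = 8: count[8] becomes 2
Degrees (1 + count): deg[1]=1+1=2, deg[2]=1+1=2, deg[3]=1+1=2, deg[4]=1+0=1, deg[5]=1+0=1, deg[6]=1+2=3, deg[7]=1+0=1, deg[8]=1+2=3, deg[9]=1+0=1, deg[10]=1+1=2

Answer: 2 2 2 1 1 3 1 3 1 2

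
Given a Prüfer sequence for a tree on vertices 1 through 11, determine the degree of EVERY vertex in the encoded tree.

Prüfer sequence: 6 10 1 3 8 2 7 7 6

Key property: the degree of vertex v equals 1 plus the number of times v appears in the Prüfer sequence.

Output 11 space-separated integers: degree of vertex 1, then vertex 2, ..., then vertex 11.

p_1 = 6: count[6] becomes 1
p_2 = 10: count[10] becomes 1
p_3 = 1: count[1] becomes 1
p_4 = 3: count[3] becomes 1
p_5 = 8: count[8] becomes 1
p_6 = 2: count[2] becomes 1
p_7 = 7: count[7] becomes 1
p_8 = 7: count[7] becomes 2
p_9 = 6: count[6] becomes 2
Degrees (1 + count): deg[1]=1+1=2, deg[2]=1+1=2, deg[3]=1+1=2, deg[4]=1+0=1, deg[5]=1+0=1, deg[6]=1+2=3, deg[7]=1+2=3, deg[8]=1+1=2, deg[9]=1+0=1, deg[10]=1+1=2, deg[11]=1+0=1

Answer: 2 2 2 1 1 3 3 2 1 2 1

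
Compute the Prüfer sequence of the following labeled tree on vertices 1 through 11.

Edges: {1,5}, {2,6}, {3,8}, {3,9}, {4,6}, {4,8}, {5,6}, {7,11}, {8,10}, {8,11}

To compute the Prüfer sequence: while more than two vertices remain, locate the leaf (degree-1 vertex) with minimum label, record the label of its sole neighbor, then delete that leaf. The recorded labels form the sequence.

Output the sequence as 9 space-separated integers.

Answer: 5 6 6 4 8 11 3 8 8

Derivation:
Step 1: leaves = {1,2,7,9,10}. Remove smallest leaf 1, emit neighbor 5.
Step 2: leaves = {2,5,7,9,10}. Remove smallest leaf 2, emit neighbor 6.
Step 3: leaves = {5,7,9,10}. Remove smallest leaf 5, emit neighbor 6.
Step 4: leaves = {6,7,9,10}. Remove smallest leaf 6, emit neighbor 4.
Step 5: leaves = {4,7,9,10}. Remove smallest leaf 4, emit neighbor 8.
Step 6: leaves = {7,9,10}. Remove smallest leaf 7, emit neighbor 11.
Step 7: leaves = {9,10,11}. Remove smallest leaf 9, emit neighbor 3.
Step 8: leaves = {3,10,11}. Remove smallest leaf 3, emit neighbor 8.
Step 9: leaves = {10,11}. Remove smallest leaf 10, emit neighbor 8.
Done: 2 vertices remain (8, 11). Sequence = [5 6 6 4 8 11 3 8 8]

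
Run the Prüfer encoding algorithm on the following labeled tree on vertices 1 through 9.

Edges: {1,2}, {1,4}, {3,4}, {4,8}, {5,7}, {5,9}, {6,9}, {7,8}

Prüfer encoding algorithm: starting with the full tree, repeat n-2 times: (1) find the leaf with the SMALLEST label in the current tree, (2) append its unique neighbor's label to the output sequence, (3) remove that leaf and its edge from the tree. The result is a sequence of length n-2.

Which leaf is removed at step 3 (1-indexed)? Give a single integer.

Step 1: current leaves = {2,3,6}. Remove leaf 2 (neighbor: 1).
Step 2: current leaves = {1,3,6}. Remove leaf 1 (neighbor: 4).
Step 3: current leaves = {3,6}. Remove leaf 3 (neighbor: 4).

Answer: 3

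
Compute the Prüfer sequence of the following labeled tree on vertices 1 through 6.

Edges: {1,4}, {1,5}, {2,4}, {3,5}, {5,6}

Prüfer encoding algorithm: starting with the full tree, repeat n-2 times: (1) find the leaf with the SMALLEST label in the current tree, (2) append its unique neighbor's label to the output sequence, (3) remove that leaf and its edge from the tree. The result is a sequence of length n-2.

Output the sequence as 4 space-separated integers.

Answer: 4 5 1 5

Derivation:
Step 1: leaves = {2,3,6}. Remove smallest leaf 2, emit neighbor 4.
Step 2: leaves = {3,4,6}. Remove smallest leaf 3, emit neighbor 5.
Step 3: leaves = {4,6}. Remove smallest leaf 4, emit neighbor 1.
Step 4: leaves = {1,6}. Remove smallest leaf 1, emit neighbor 5.
Done: 2 vertices remain (5, 6). Sequence = [4 5 1 5]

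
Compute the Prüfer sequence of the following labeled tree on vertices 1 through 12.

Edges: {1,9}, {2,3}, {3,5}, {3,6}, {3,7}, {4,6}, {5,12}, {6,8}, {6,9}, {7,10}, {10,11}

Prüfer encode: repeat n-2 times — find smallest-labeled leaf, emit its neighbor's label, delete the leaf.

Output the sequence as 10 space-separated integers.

Answer: 9 3 6 6 6 3 10 7 3 5

Derivation:
Step 1: leaves = {1,2,4,8,11,12}. Remove smallest leaf 1, emit neighbor 9.
Step 2: leaves = {2,4,8,9,11,12}. Remove smallest leaf 2, emit neighbor 3.
Step 3: leaves = {4,8,9,11,12}. Remove smallest leaf 4, emit neighbor 6.
Step 4: leaves = {8,9,11,12}. Remove smallest leaf 8, emit neighbor 6.
Step 5: leaves = {9,11,12}. Remove smallest leaf 9, emit neighbor 6.
Step 6: leaves = {6,11,12}. Remove smallest leaf 6, emit neighbor 3.
Step 7: leaves = {11,12}. Remove smallest leaf 11, emit neighbor 10.
Step 8: leaves = {10,12}. Remove smallest leaf 10, emit neighbor 7.
Step 9: leaves = {7,12}. Remove smallest leaf 7, emit neighbor 3.
Step 10: leaves = {3,12}. Remove smallest leaf 3, emit neighbor 5.
Done: 2 vertices remain (5, 12). Sequence = [9 3 6 6 6 3 10 7 3 5]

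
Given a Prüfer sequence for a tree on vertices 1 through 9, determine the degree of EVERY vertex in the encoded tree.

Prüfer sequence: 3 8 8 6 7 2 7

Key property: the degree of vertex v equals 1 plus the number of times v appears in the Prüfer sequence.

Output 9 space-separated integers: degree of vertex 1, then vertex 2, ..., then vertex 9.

Answer: 1 2 2 1 1 2 3 3 1

Derivation:
p_1 = 3: count[3] becomes 1
p_2 = 8: count[8] becomes 1
p_3 = 8: count[8] becomes 2
p_4 = 6: count[6] becomes 1
p_5 = 7: count[7] becomes 1
p_6 = 2: count[2] becomes 1
p_7 = 7: count[7] becomes 2
Degrees (1 + count): deg[1]=1+0=1, deg[2]=1+1=2, deg[3]=1+1=2, deg[4]=1+0=1, deg[5]=1+0=1, deg[6]=1+1=2, deg[7]=1+2=3, deg[8]=1+2=3, deg[9]=1+0=1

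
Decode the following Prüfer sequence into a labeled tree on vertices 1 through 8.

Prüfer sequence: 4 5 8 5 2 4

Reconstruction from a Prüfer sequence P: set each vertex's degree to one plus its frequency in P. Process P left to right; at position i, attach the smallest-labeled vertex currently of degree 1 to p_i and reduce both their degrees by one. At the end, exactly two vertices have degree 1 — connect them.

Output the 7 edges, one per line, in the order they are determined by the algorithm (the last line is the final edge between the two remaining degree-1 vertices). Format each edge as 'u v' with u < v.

Initial degrees: {1:1, 2:2, 3:1, 4:3, 5:3, 6:1, 7:1, 8:2}
Step 1: smallest deg-1 vertex = 1, p_1 = 4. Add edge {1,4}. Now deg[1]=0, deg[4]=2.
Step 2: smallest deg-1 vertex = 3, p_2 = 5. Add edge {3,5}. Now deg[3]=0, deg[5]=2.
Step 3: smallest deg-1 vertex = 6, p_3 = 8. Add edge {6,8}. Now deg[6]=0, deg[8]=1.
Step 4: smallest deg-1 vertex = 7, p_4 = 5. Add edge {5,7}. Now deg[7]=0, deg[5]=1.
Step 5: smallest deg-1 vertex = 5, p_5 = 2. Add edge {2,5}. Now deg[5]=0, deg[2]=1.
Step 6: smallest deg-1 vertex = 2, p_6 = 4. Add edge {2,4}. Now deg[2]=0, deg[4]=1.
Final: two remaining deg-1 vertices are 4, 8. Add edge {4,8}.

Answer: 1 4
3 5
6 8
5 7
2 5
2 4
4 8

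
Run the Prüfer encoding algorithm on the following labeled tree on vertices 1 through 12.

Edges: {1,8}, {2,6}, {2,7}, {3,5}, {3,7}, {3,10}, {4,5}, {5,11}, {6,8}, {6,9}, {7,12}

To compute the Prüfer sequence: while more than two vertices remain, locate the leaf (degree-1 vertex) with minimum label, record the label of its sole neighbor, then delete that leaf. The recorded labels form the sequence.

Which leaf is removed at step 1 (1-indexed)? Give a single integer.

Step 1: current leaves = {1,4,9,10,11,12}. Remove leaf 1 (neighbor: 8).

Answer: 1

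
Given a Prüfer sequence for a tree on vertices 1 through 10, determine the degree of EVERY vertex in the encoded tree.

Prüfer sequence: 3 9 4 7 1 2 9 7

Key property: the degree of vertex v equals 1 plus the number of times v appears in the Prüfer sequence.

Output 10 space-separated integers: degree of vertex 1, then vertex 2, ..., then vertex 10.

Answer: 2 2 2 2 1 1 3 1 3 1

Derivation:
p_1 = 3: count[3] becomes 1
p_2 = 9: count[9] becomes 1
p_3 = 4: count[4] becomes 1
p_4 = 7: count[7] becomes 1
p_5 = 1: count[1] becomes 1
p_6 = 2: count[2] becomes 1
p_7 = 9: count[9] becomes 2
p_8 = 7: count[7] becomes 2
Degrees (1 + count): deg[1]=1+1=2, deg[2]=1+1=2, deg[3]=1+1=2, deg[4]=1+1=2, deg[5]=1+0=1, deg[6]=1+0=1, deg[7]=1+2=3, deg[8]=1+0=1, deg[9]=1+2=3, deg[10]=1+0=1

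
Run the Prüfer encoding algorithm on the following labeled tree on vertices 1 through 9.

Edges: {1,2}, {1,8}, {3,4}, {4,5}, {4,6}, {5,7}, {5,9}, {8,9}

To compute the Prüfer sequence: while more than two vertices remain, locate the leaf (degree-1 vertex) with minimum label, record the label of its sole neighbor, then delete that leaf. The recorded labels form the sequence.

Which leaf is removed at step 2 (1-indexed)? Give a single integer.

Answer: 1

Derivation:
Step 1: current leaves = {2,3,6,7}. Remove leaf 2 (neighbor: 1).
Step 2: current leaves = {1,3,6,7}. Remove leaf 1 (neighbor: 8).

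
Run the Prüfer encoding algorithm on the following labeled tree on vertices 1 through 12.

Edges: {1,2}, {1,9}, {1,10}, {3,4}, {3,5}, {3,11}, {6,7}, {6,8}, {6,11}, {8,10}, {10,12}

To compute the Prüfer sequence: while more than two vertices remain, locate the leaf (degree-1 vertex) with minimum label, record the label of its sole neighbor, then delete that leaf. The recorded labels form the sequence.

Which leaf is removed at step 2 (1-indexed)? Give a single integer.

Step 1: current leaves = {2,4,5,7,9,12}. Remove leaf 2 (neighbor: 1).
Step 2: current leaves = {4,5,7,9,12}. Remove leaf 4 (neighbor: 3).

Answer: 4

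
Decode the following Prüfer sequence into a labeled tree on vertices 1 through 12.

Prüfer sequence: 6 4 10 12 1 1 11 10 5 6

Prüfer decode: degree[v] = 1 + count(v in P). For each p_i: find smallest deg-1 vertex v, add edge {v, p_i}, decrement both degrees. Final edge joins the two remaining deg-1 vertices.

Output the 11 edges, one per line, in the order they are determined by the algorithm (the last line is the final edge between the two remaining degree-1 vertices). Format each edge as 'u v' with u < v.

Initial degrees: {1:3, 2:1, 3:1, 4:2, 5:2, 6:3, 7:1, 8:1, 9:1, 10:3, 11:2, 12:2}
Step 1: smallest deg-1 vertex = 2, p_1 = 6. Add edge {2,6}. Now deg[2]=0, deg[6]=2.
Step 2: smallest deg-1 vertex = 3, p_2 = 4. Add edge {3,4}. Now deg[3]=0, deg[4]=1.
Step 3: smallest deg-1 vertex = 4, p_3 = 10. Add edge {4,10}. Now deg[4]=0, deg[10]=2.
Step 4: smallest deg-1 vertex = 7, p_4 = 12. Add edge {7,12}. Now deg[7]=0, deg[12]=1.
Step 5: smallest deg-1 vertex = 8, p_5 = 1. Add edge {1,8}. Now deg[8]=0, deg[1]=2.
Step 6: smallest deg-1 vertex = 9, p_6 = 1. Add edge {1,9}. Now deg[9]=0, deg[1]=1.
Step 7: smallest deg-1 vertex = 1, p_7 = 11. Add edge {1,11}. Now deg[1]=0, deg[11]=1.
Step 8: smallest deg-1 vertex = 11, p_8 = 10. Add edge {10,11}. Now deg[11]=0, deg[10]=1.
Step 9: smallest deg-1 vertex = 10, p_9 = 5. Add edge {5,10}. Now deg[10]=0, deg[5]=1.
Step 10: smallest deg-1 vertex = 5, p_10 = 6. Add edge {5,6}. Now deg[5]=0, deg[6]=1.
Final: two remaining deg-1 vertices are 6, 12. Add edge {6,12}.

Answer: 2 6
3 4
4 10
7 12
1 8
1 9
1 11
10 11
5 10
5 6
6 12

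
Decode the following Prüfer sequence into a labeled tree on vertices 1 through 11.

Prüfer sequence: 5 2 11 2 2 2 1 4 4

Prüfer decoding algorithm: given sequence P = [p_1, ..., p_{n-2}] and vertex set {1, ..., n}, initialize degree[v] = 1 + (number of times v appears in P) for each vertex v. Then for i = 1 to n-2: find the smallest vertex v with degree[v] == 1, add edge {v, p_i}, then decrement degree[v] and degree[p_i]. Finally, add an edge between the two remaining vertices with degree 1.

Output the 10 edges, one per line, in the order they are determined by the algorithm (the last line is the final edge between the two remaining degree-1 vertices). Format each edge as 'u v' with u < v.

Answer: 3 5
2 5
6 11
2 7
2 8
2 9
1 2
1 4
4 10
4 11

Derivation:
Initial degrees: {1:2, 2:5, 3:1, 4:3, 5:2, 6:1, 7:1, 8:1, 9:1, 10:1, 11:2}
Step 1: smallest deg-1 vertex = 3, p_1 = 5. Add edge {3,5}. Now deg[3]=0, deg[5]=1.
Step 2: smallest deg-1 vertex = 5, p_2 = 2. Add edge {2,5}. Now deg[5]=0, deg[2]=4.
Step 3: smallest deg-1 vertex = 6, p_3 = 11. Add edge {6,11}. Now deg[6]=0, deg[11]=1.
Step 4: smallest deg-1 vertex = 7, p_4 = 2. Add edge {2,7}. Now deg[7]=0, deg[2]=3.
Step 5: smallest deg-1 vertex = 8, p_5 = 2. Add edge {2,8}. Now deg[8]=0, deg[2]=2.
Step 6: smallest deg-1 vertex = 9, p_6 = 2. Add edge {2,9}. Now deg[9]=0, deg[2]=1.
Step 7: smallest deg-1 vertex = 2, p_7 = 1. Add edge {1,2}. Now deg[2]=0, deg[1]=1.
Step 8: smallest deg-1 vertex = 1, p_8 = 4. Add edge {1,4}. Now deg[1]=0, deg[4]=2.
Step 9: smallest deg-1 vertex = 10, p_9 = 4. Add edge {4,10}. Now deg[10]=0, deg[4]=1.
Final: two remaining deg-1 vertices are 4, 11. Add edge {4,11}.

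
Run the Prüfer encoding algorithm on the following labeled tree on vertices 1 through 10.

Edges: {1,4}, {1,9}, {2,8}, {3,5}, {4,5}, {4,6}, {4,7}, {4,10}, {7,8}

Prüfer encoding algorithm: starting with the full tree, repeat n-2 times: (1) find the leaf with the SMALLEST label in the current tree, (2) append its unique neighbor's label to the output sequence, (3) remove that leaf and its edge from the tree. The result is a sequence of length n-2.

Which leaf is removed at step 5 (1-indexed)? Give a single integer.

Answer: 8

Derivation:
Step 1: current leaves = {2,3,6,9,10}. Remove leaf 2 (neighbor: 8).
Step 2: current leaves = {3,6,8,9,10}. Remove leaf 3 (neighbor: 5).
Step 3: current leaves = {5,6,8,9,10}. Remove leaf 5 (neighbor: 4).
Step 4: current leaves = {6,8,9,10}. Remove leaf 6 (neighbor: 4).
Step 5: current leaves = {8,9,10}. Remove leaf 8 (neighbor: 7).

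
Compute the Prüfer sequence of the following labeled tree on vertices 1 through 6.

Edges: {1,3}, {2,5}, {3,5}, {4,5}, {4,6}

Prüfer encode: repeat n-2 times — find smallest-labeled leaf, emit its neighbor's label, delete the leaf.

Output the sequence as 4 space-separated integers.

Step 1: leaves = {1,2,6}. Remove smallest leaf 1, emit neighbor 3.
Step 2: leaves = {2,3,6}. Remove smallest leaf 2, emit neighbor 5.
Step 3: leaves = {3,6}. Remove smallest leaf 3, emit neighbor 5.
Step 4: leaves = {5,6}. Remove smallest leaf 5, emit neighbor 4.
Done: 2 vertices remain (4, 6). Sequence = [3 5 5 4]

Answer: 3 5 5 4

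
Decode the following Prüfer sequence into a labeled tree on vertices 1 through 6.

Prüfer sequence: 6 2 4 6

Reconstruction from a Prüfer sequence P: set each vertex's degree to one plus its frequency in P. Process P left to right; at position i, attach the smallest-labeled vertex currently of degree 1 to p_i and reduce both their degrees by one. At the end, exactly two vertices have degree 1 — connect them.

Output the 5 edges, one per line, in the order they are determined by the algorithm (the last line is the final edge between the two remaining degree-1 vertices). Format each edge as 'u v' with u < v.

Answer: 1 6
2 3
2 4
4 6
5 6

Derivation:
Initial degrees: {1:1, 2:2, 3:1, 4:2, 5:1, 6:3}
Step 1: smallest deg-1 vertex = 1, p_1 = 6. Add edge {1,6}. Now deg[1]=0, deg[6]=2.
Step 2: smallest deg-1 vertex = 3, p_2 = 2. Add edge {2,3}. Now deg[3]=0, deg[2]=1.
Step 3: smallest deg-1 vertex = 2, p_3 = 4. Add edge {2,4}. Now deg[2]=0, deg[4]=1.
Step 4: smallest deg-1 vertex = 4, p_4 = 6. Add edge {4,6}. Now deg[4]=0, deg[6]=1.
Final: two remaining deg-1 vertices are 5, 6. Add edge {5,6}.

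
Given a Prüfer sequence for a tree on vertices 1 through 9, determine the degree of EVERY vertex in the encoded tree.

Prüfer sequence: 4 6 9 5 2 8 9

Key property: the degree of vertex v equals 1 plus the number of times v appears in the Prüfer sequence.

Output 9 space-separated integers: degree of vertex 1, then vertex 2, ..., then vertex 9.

Answer: 1 2 1 2 2 2 1 2 3

Derivation:
p_1 = 4: count[4] becomes 1
p_2 = 6: count[6] becomes 1
p_3 = 9: count[9] becomes 1
p_4 = 5: count[5] becomes 1
p_5 = 2: count[2] becomes 1
p_6 = 8: count[8] becomes 1
p_7 = 9: count[9] becomes 2
Degrees (1 + count): deg[1]=1+0=1, deg[2]=1+1=2, deg[3]=1+0=1, deg[4]=1+1=2, deg[5]=1+1=2, deg[6]=1+1=2, deg[7]=1+0=1, deg[8]=1+1=2, deg[9]=1+2=3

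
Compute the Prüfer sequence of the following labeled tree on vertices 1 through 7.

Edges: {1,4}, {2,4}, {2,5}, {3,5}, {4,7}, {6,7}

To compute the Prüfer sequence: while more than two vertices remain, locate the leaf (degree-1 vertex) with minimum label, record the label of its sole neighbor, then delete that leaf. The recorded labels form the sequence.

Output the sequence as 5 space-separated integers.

Answer: 4 5 2 4 7

Derivation:
Step 1: leaves = {1,3,6}. Remove smallest leaf 1, emit neighbor 4.
Step 2: leaves = {3,6}. Remove smallest leaf 3, emit neighbor 5.
Step 3: leaves = {5,6}. Remove smallest leaf 5, emit neighbor 2.
Step 4: leaves = {2,6}. Remove smallest leaf 2, emit neighbor 4.
Step 5: leaves = {4,6}. Remove smallest leaf 4, emit neighbor 7.
Done: 2 vertices remain (6, 7). Sequence = [4 5 2 4 7]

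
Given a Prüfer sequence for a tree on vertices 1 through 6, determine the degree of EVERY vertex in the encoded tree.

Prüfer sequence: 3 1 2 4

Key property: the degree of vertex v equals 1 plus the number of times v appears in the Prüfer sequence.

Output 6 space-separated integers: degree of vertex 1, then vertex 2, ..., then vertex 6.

Answer: 2 2 2 2 1 1

Derivation:
p_1 = 3: count[3] becomes 1
p_2 = 1: count[1] becomes 1
p_3 = 2: count[2] becomes 1
p_4 = 4: count[4] becomes 1
Degrees (1 + count): deg[1]=1+1=2, deg[2]=1+1=2, deg[3]=1+1=2, deg[4]=1+1=2, deg[5]=1+0=1, deg[6]=1+0=1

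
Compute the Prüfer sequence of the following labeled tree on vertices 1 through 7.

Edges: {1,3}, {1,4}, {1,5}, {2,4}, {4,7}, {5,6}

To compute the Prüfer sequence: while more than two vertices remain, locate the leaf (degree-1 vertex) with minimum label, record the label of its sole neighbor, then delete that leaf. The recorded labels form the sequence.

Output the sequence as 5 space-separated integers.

Step 1: leaves = {2,3,6,7}. Remove smallest leaf 2, emit neighbor 4.
Step 2: leaves = {3,6,7}. Remove smallest leaf 3, emit neighbor 1.
Step 3: leaves = {6,7}. Remove smallest leaf 6, emit neighbor 5.
Step 4: leaves = {5,7}. Remove smallest leaf 5, emit neighbor 1.
Step 5: leaves = {1,7}. Remove smallest leaf 1, emit neighbor 4.
Done: 2 vertices remain (4, 7). Sequence = [4 1 5 1 4]

Answer: 4 1 5 1 4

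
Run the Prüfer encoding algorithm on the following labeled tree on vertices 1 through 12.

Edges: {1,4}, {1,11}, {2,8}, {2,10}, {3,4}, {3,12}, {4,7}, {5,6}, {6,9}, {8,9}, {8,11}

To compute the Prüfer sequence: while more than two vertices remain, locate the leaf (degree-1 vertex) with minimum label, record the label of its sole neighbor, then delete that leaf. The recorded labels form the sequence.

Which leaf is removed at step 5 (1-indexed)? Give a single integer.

Step 1: current leaves = {5,7,10,12}. Remove leaf 5 (neighbor: 6).
Step 2: current leaves = {6,7,10,12}. Remove leaf 6 (neighbor: 9).
Step 3: current leaves = {7,9,10,12}. Remove leaf 7 (neighbor: 4).
Step 4: current leaves = {9,10,12}. Remove leaf 9 (neighbor: 8).
Step 5: current leaves = {10,12}. Remove leaf 10 (neighbor: 2).

Answer: 10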